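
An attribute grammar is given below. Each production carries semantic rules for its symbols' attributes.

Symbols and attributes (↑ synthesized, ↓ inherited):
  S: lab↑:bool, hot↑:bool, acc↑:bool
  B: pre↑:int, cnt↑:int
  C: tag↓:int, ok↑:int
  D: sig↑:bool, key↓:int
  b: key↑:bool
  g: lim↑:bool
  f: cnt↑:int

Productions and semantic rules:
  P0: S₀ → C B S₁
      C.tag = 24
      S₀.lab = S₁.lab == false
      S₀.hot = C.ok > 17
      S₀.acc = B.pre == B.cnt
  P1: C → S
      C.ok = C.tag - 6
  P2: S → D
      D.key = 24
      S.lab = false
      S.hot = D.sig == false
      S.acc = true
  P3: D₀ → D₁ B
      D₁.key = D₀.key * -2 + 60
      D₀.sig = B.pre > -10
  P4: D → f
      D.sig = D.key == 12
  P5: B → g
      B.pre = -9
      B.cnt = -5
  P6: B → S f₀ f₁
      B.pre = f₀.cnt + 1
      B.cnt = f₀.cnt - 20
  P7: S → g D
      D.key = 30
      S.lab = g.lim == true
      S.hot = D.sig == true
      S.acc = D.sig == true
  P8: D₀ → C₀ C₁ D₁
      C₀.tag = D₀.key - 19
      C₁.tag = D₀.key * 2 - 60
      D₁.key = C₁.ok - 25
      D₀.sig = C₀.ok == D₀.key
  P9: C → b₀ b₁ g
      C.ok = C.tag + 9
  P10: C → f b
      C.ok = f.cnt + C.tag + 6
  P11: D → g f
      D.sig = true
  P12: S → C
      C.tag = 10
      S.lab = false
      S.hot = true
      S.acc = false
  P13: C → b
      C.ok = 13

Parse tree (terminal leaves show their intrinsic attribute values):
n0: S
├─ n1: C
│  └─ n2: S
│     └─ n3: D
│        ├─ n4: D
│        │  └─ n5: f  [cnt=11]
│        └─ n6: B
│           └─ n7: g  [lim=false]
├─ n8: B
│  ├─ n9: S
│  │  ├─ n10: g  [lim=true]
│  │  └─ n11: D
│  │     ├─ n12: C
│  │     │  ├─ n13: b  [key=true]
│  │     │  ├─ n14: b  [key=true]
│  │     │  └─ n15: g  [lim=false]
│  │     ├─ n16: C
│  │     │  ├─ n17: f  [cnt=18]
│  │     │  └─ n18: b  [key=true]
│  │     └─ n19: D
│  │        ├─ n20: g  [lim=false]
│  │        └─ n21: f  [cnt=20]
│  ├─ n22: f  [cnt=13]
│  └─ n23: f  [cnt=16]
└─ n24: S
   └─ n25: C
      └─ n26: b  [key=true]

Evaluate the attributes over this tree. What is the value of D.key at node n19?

1. n1.tag = 24  [24]
2. n3.key = 24  [24]
3. n4.key = 12  [D₀.key * -2 + 60]
4. n5.cnt = 11  [terminal]
5. n4.sig = true  [D.key == 12]
6. n7.lim = false  [terminal]
7. n6.pre = -9  [-9]
8. n6.cnt = -5  [-5]
9. n3.sig = true  [B.pre > -10]
10. n2.lab = false  [false]
11. n2.hot = false  [D.sig == false]
12. n2.acc = true  [true]
13. n1.ok = 18  [C.tag - 6]
14. n10.lim = true  [terminal]
15. n11.key = 30  [30]
16. n12.tag = 11  [D₀.key - 19]
17. n13.key = true  [terminal]
18. n14.key = true  [terminal]
19. n15.lim = false  [terminal]
20. n12.ok = 20  [C.tag + 9]
21. n16.tag = 0  [D₀.key * 2 - 60]
22. n17.cnt = 18  [terminal]
23. n18.key = true  [terminal]
24. n16.ok = 24  [f.cnt + C.tag + 6]
25. n19.key = -1  [C₁.ok - 25]
26. n20.lim = false  [terminal]
27. n21.cnt = 20  [terminal]
28. n19.sig = true  [true]
29. n11.sig = false  [C₀.ok == D₀.key]
30. n9.lab = true  [g.lim == true]
31. n9.hot = false  [D.sig == true]
32. n9.acc = false  [D.sig == true]
33. n22.cnt = 13  [terminal]
34. n23.cnt = 16  [terminal]
35. n8.pre = 14  [f₀.cnt + 1]
36. n8.cnt = -7  [f₀.cnt - 20]
37. n25.tag = 10  [10]
38. n26.key = true  [terminal]
39. n25.ok = 13  [13]
40. n24.lab = false  [false]
41. n24.hot = true  [true]
42. n24.acc = false  [false]
43. n0.lab = true  [S₁.lab == false]
44. n0.hot = true  [C.ok > 17]
45. n0.acc = false  [B.pre == B.cnt]

-1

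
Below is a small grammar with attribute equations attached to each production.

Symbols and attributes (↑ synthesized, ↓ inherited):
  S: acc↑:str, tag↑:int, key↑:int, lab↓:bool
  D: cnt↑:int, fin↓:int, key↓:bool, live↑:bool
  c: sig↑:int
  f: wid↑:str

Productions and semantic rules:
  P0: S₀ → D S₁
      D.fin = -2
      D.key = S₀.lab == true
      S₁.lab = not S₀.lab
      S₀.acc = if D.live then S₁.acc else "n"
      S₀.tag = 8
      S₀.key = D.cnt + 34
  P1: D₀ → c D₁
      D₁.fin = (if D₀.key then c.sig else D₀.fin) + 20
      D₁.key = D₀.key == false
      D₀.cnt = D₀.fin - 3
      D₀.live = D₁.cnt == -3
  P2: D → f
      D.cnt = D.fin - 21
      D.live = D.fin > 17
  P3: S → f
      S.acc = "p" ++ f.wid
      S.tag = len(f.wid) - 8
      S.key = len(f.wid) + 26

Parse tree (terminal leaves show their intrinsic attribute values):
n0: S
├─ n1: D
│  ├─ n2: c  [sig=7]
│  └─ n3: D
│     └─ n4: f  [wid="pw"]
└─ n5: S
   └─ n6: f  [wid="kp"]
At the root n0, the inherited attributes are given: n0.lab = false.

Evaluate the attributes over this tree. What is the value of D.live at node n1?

1. n0.lab = false  [given at root]
2. n1.fin = -2  [-2]
3. n1.key = false  [S₀.lab == true]
4. n2.sig = 7  [terminal]
5. n3.fin = 18  [(if D₀.key then c.sig else D₀.fin) + 20]
6. n3.key = true  [D₀.key == false]
7. n4.wid = "pw"  [terminal]
8. n3.cnt = -3  [D.fin - 21]
9. n3.live = true  [D.fin > 17]
10. n1.cnt = -5  [D₀.fin - 3]
11. n1.live = true  [D₁.cnt == -3]
12. n5.lab = true  [not S₀.lab]
13. n6.wid = "kp"  [terminal]
14. n5.acc = "pkp"  ["p" ++ f.wid]
15. n5.tag = -6  [len(f.wid) - 8]
16. n5.key = 28  [len(f.wid) + 26]
17. n0.acc = "pkp"  [if D.live then S₁.acc else "n"]
18. n0.tag = 8  [8]
19. n0.key = 29  [D.cnt + 34]

true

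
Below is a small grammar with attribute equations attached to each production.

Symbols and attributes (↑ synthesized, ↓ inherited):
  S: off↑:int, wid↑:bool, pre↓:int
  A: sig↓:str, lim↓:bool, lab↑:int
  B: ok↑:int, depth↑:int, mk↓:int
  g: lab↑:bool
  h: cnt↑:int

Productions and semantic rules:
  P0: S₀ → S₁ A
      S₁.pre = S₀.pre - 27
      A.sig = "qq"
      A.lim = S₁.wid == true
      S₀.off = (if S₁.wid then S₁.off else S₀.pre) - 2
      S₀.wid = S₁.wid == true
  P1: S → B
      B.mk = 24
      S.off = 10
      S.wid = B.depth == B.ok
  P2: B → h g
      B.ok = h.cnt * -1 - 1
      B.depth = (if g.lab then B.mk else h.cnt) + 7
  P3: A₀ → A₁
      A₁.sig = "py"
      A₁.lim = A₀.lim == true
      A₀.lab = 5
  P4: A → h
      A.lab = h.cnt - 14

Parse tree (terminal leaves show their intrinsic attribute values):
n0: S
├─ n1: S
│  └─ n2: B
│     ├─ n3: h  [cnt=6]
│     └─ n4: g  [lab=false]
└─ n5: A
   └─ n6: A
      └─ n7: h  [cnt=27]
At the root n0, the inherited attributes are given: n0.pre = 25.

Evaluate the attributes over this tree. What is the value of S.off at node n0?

23

1. n0.pre = 25  [given at root]
2. n1.pre = -2  [S₀.pre - 27]
3. n2.mk = 24  [24]
4. n3.cnt = 6  [terminal]
5. n4.lab = false  [terminal]
6. n2.ok = -7  [h.cnt * -1 - 1]
7. n2.depth = 13  [(if g.lab then B.mk else h.cnt) + 7]
8. n1.off = 10  [10]
9. n1.wid = false  [B.depth == B.ok]
10. n5.sig = "qq"  ["qq"]
11. n5.lim = false  [S₁.wid == true]
12. n6.sig = "py"  ["py"]
13. n6.lim = false  [A₀.lim == true]
14. n7.cnt = 27  [terminal]
15. n6.lab = 13  [h.cnt - 14]
16. n5.lab = 5  [5]
17. n0.off = 23  [(if S₁.wid then S₁.off else S₀.pre) - 2]
18. n0.wid = false  [S₁.wid == true]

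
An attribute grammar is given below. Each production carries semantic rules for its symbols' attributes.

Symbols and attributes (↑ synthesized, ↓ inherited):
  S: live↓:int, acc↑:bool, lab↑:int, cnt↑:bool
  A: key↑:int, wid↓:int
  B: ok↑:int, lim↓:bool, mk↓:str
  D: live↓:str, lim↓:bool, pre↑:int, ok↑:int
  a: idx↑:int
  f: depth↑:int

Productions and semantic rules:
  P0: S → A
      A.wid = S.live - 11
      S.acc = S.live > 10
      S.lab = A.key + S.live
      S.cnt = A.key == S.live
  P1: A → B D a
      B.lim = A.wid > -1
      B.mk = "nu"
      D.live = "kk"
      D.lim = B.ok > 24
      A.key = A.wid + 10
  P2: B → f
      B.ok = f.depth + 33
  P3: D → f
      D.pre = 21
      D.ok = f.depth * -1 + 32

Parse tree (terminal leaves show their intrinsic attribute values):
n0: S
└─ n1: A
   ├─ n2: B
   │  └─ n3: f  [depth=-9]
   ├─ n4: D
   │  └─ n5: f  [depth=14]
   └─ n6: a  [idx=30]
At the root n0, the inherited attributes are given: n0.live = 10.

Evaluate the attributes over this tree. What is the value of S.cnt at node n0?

false

1. n0.live = 10  [given at root]
2. n1.wid = -1  [S.live - 11]
3. n2.lim = false  [A.wid > -1]
4. n2.mk = "nu"  ["nu"]
5. n3.depth = -9  [terminal]
6. n2.ok = 24  [f.depth + 33]
7. n4.live = "kk"  ["kk"]
8. n4.lim = false  [B.ok > 24]
9. n5.depth = 14  [terminal]
10. n4.pre = 21  [21]
11. n4.ok = 18  [f.depth * -1 + 32]
12. n6.idx = 30  [terminal]
13. n1.key = 9  [A.wid + 10]
14. n0.acc = false  [S.live > 10]
15. n0.lab = 19  [A.key + S.live]
16. n0.cnt = false  [A.key == S.live]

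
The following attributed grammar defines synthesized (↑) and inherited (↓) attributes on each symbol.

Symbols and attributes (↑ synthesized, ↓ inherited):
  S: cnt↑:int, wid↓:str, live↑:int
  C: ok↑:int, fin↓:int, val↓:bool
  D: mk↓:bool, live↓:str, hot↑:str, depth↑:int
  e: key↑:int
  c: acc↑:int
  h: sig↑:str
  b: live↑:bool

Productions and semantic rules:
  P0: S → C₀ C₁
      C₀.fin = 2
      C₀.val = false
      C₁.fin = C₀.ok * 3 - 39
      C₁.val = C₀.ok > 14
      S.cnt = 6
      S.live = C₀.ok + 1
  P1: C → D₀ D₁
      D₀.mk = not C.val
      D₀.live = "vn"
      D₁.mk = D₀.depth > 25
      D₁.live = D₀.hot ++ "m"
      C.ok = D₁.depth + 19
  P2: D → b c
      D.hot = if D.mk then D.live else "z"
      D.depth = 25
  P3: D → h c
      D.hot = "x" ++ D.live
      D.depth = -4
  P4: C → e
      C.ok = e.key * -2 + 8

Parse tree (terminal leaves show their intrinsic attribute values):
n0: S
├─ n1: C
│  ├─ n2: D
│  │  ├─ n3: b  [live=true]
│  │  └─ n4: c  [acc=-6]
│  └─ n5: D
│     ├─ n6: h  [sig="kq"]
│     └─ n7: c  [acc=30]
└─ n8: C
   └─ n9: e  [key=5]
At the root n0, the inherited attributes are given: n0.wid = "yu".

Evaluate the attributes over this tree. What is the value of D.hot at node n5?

1. n0.wid = "yu"  [given at root]
2. n1.fin = 2  [2]
3. n1.val = false  [false]
4. n2.mk = true  [not C.val]
5. n2.live = "vn"  ["vn"]
6. n3.live = true  [terminal]
7. n4.acc = -6  [terminal]
8. n2.hot = "vn"  [if D.mk then D.live else "z"]
9. n2.depth = 25  [25]
10. n5.mk = false  [D₀.depth > 25]
11. n5.live = "vnm"  [D₀.hot ++ "m"]
12. n6.sig = "kq"  [terminal]
13. n7.acc = 30  [terminal]
14. n5.hot = "xvnm"  ["x" ++ D.live]
15. n5.depth = -4  [-4]
16. n1.ok = 15  [D₁.depth + 19]
17. n8.fin = 6  [C₀.ok * 3 - 39]
18. n8.val = true  [C₀.ok > 14]
19. n9.key = 5  [terminal]
20. n8.ok = -2  [e.key * -2 + 8]
21. n0.cnt = 6  [6]
22. n0.live = 16  [C₀.ok + 1]

"xvnm"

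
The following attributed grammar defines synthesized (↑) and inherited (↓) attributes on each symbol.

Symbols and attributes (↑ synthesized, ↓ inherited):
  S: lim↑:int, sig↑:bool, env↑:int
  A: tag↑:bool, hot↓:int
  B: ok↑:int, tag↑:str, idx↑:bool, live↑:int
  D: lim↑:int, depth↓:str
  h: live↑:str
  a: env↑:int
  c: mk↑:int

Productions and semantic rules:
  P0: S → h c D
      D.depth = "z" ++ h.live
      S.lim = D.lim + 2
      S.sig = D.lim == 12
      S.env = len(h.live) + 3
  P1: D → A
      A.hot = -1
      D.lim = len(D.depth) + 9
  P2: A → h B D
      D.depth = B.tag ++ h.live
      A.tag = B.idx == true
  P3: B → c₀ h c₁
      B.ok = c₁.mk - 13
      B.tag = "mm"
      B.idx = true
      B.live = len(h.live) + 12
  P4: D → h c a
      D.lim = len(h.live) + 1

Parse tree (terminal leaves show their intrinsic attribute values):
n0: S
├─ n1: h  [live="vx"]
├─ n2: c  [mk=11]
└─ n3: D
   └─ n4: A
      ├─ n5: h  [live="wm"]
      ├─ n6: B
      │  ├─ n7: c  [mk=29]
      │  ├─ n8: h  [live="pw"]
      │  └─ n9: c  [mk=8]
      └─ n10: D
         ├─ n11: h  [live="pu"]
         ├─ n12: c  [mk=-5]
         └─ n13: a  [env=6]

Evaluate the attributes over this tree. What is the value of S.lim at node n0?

1. n1.live = "vx"  [terminal]
2. n2.mk = 11  [terminal]
3. n3.depth = "zvx"  ["z" ++ h.live]
4. n4.hot = -1  [-1]
5. n5.live = "wm"  [terminal]
6. n7.mk = 29  [terminal]
7. n8.live = "pw"  [terminal]
8. n9.mk = 8  [terminal]
9. n6.ok = -5  [c₁.mk - 13]
10. n6.tag = "mm"  ["mm"]
11. n6.idx = true  [true]
12. n6.live = 14  [len(h.live) + 12]
13. n10.depth = "mmwm"  [B.tag ++ h.live]
14. n11.live = "pu"  [terminal]
15. n12.mk = -5  [terminal]
16. n13.env = 6  [terminal]
17. n10.lim = 3  [len(h.live) + 1]
18. n4.tag = true  [B.idx == true]
19. n3.lim = 12  [len(D.depth) + 9]
20. n0.lim = 14  [D.lim + 2]
21. n0.sig = true  [D.lim == 12]
22. n0.env = 5  [len(h.live) + 3]

14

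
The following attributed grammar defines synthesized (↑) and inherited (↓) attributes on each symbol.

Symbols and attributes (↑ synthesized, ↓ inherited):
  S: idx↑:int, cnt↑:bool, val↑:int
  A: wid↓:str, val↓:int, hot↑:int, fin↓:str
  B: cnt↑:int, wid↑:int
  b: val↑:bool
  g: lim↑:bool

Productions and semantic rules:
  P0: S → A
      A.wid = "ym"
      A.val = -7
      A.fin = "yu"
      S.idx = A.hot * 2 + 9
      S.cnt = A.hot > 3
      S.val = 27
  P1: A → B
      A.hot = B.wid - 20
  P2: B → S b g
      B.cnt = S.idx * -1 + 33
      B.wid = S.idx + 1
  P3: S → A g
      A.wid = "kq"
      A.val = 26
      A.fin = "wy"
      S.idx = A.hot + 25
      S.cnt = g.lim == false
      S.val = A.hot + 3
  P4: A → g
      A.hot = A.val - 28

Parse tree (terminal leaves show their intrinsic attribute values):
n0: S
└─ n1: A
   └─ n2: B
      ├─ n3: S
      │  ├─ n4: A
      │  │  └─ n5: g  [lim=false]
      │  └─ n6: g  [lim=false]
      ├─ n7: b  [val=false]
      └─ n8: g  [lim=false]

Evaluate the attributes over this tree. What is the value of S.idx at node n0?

1. n1.wid = "ym"  ["ym"]
2. n1.val = -7  [-7]
3. n1.fin = "yu"  ["yu"]
4. n4.wid = "kq"  ["kq"]
5. n4.val = 26  [26]
6. n4.fin = "wy"  ["wy"]
7. n5.lim = false  [terminal]
8. n4.hot = -2  [A.val - 28]
9. n6.lim = false  [terminal]
10. n3.idx = 23  [A.hot + 25]
11. n3.cnt = true  [g.lim == false]
12. n3.val = 1  [A.hot + 3]
13. n7.val = false  [terminal]
14. n8.lim = false  [terminal]
15. n2.cnt = 10  [S.idx * -1 + 33]
16. n2.wid = 24  [S.idx + 1]
17. n1.hot = 4  [B.wid - 20]
18. n0.idx = 17  [A.hot * 2 + 9]
19. n0.cnt = true  [A.hot > 3]
20. n0.val = 27  [27]

17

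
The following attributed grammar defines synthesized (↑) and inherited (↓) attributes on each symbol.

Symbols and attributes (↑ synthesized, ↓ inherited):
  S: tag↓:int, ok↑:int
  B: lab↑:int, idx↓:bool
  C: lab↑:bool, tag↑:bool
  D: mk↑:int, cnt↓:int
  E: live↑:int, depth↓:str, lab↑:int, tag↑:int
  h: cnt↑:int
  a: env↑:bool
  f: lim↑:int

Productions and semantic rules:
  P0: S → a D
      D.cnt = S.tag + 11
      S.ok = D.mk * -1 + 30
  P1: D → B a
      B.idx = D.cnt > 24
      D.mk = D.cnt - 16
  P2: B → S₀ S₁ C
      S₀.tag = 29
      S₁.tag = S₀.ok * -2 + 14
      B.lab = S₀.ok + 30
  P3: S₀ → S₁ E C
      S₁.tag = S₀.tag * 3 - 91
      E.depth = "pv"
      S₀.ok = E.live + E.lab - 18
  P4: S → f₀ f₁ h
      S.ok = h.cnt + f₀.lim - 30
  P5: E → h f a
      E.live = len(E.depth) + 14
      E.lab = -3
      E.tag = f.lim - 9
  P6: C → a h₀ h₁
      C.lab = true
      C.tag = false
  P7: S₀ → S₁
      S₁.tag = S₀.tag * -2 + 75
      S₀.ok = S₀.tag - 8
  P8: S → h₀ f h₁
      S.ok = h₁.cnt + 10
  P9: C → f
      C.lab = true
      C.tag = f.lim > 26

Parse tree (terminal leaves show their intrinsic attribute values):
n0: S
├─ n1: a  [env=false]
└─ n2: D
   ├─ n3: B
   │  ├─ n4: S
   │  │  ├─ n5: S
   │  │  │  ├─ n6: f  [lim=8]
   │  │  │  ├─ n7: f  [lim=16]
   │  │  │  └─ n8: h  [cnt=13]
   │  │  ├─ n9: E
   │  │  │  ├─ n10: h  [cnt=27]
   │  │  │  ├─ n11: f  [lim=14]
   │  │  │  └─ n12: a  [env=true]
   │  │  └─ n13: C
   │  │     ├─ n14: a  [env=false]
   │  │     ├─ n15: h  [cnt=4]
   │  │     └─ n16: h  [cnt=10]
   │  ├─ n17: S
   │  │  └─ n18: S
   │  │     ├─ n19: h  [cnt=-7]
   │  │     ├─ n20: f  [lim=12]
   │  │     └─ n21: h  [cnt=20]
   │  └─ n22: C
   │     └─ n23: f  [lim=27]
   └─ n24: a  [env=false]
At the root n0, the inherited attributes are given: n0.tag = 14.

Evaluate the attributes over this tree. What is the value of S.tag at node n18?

1. n0.tag = 14  [given at root]
2. n1.env = false  [terminal]
3. n2.cnt = 25  [S.tag + 11]
4. n3.idx = true  [D.cnt > 24]
5. n4.tag = 29  [29]
6. n5.tag = -4  [S₀.tag * 3 - 91]
7. n6.lim = 8  [terminal]
8. n7.lim = 16  [terminal]
9. n8.cnt = 13  [terminal]
10. n5.ok = -9  [h.cnt + f₀.lim - 30]
11. n9.depth = "pv"  ["pv"]
12. n10.cnt = 27  [terminal]
13. n11.lim = 14  [terminal]
14. n12.env = true  [terminal]
15. n9.live = 16  [len(E.depth) + 14]
16. n9.lab = -3  [-3]
17. n9.tag = 5  [f.lim - 9]
18. n14.env = false  [terminal]
19. n15.cnt = 4  [terminal]
20. n16.cnt = 10  [terminal]
21. n13.lab = true  [true]
22. n13.tag = false  [false]
23. n4.ok = -5  [E.live + E.lab - 18]
24. n17.tag = 24  [S₀.ok * -2 + 14]
25. n18.tag = 27  [S₀.tag * -2 + 75]
26. n19.cnt = -7  [terminal]
27. n20.lim = 12  [terminal]
28. n21.cnt = 20  [terminal]
29. n18.ok = 30  [h₁.cnt + 10]
30. n17.ok = 16  [S₀.tag - 8]
31. n23.lim = 27  [terminal]
32. n22.lab = true  [true]
33. n22.tag = true  [f.lim > 26]
34. n3.lab = 25  [S₀.ok + 30]
35. n24.env = false  [terminal]
36. n2.mk = 9  [D.cnt - 16]
37. n0.ok = 21  [D.mk * -1 + 30]

27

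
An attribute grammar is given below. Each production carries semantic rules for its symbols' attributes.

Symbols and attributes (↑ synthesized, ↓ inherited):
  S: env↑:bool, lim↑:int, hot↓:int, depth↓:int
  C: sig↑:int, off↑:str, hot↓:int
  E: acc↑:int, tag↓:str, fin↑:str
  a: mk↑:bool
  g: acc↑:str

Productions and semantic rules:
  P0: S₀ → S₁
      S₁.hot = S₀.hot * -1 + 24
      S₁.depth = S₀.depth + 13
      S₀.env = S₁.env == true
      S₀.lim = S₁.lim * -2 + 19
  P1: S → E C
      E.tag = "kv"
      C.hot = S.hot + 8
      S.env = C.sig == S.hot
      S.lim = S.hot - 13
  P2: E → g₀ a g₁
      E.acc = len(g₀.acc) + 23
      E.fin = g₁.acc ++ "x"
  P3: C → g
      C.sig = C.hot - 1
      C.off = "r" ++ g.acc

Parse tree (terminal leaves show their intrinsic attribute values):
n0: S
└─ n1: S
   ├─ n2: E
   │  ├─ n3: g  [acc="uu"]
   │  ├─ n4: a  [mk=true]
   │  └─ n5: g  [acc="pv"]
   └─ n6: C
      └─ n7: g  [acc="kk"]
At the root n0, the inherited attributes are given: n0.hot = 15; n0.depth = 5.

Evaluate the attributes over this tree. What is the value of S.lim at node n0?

1. n0.hot = 15  [given at root]
2. n0.depth = 5  [given at root]
3. n1.hot = 9  [S₀.hot * -1 + 24]
4. n1.depth = 18  [S₀.depth + 13]
5. n2.tag = "kv"  ["kv"]
6. n3.acc = "uu"  [terminal]
7. n4.mk = true  [terminal]
8. n5.acc = "pv"  [terminal]
9. n2.acc = 25  [len(g₀.acc) + 23]
10. n2.fin = "pvx"  [g₁.acc ++ "x"]
11. n6.hot = 17  [S.hot + 8]
12. n7.acc = "kk"  [terminal]
13. n6.sig = 16  [C.hot - 1]
14. n6.off = "rkk"  ["r" ++ g.acc]
15. n1.env = false  [C.sig == S.hot]
16. n1.lim = -4  [S.hot - 13]
17. n0.env = false  [S₁.env == true]
18. n0.lim = 27  [S₁.lim * -2 + 19]

27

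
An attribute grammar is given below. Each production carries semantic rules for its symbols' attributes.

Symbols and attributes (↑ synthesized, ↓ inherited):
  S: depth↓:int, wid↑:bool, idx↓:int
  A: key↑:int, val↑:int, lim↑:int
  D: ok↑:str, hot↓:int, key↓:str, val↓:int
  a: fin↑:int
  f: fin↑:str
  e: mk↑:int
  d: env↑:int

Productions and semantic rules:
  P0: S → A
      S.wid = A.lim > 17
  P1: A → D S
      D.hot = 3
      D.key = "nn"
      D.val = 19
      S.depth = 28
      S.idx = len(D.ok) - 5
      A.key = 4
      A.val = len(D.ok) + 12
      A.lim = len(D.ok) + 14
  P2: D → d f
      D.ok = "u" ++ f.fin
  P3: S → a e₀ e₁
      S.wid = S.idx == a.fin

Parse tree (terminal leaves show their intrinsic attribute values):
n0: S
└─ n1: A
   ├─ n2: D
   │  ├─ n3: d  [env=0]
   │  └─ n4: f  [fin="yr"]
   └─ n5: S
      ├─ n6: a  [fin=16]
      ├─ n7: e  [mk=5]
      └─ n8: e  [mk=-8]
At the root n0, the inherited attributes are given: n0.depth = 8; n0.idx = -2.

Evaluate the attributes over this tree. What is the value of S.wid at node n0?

false

1. n0.depth = 8  [given at root]
2. n0.idx = -2  [given at root]
3. n2.hot = 3  [3]
4. n2.key = "nn"  ["nn"]
5. n2.val = 19  [19]
6. n3.env = 0  [terminal]
7. n4.fin = "yr"  [terminal]
8. n2.ok = "uyr"  ["u" ++ f.fin]
9. n5.depth = 28  [28]
10. n5.idx = -2  [len(D.ok) - 5]
11. n6.fin = 16  [terminal]
12. n7.mk = 5  [terminal]
13. n8.mk = -8  [terminal]
14. n5.wid = false  [S.idx == a.fin]
15. n1.key = 4  [4]
16. n1.val = 15  [len(D.ok) + 12]
17. n1.lim = 17  [len(D.ok) + 14]
18. n0.wid = false  [A.lim > 17]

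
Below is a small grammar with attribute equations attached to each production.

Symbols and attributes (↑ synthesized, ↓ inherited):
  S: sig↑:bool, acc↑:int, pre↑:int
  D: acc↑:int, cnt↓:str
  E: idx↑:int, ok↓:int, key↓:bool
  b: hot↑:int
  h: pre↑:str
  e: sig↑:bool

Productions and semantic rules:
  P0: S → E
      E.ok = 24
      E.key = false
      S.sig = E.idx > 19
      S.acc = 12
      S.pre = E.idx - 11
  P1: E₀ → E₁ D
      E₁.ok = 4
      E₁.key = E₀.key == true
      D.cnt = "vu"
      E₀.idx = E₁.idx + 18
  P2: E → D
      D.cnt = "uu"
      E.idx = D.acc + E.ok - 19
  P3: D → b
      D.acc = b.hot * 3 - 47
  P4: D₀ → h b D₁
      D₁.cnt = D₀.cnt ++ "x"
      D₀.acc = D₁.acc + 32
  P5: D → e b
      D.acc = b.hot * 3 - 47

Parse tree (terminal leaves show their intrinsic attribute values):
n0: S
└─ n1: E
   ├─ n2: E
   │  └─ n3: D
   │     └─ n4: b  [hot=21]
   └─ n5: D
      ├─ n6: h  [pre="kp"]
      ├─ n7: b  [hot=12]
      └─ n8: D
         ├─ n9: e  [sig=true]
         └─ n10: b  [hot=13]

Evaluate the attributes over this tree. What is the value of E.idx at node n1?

19

1. n1.ok = 24  [24]
2. n1.key = false  [false]
3. n2.ok = 4  [4]
4. n2.key = false  [E₀.key == true]
5. n3.cnt = "uu"  ["uu"]
6. n4.hot = 21  [terminal]
7. n3.acc = 16  [b.hot * 3 - 47]
8. n2.idx = 1  [D.acc + E.ok - 19]
9. n5.cnt = "vu"  ["vu"]
10. n6.pre = "kp"  [terminal]
11. n7.hot = 12  [terminal]
12. n8.cnt = "vux"  [D₀.cnt ++ "x"]
13. n9.sig = true  [terminal]
14. n10.hot = 13  [terminal]
15. n8.acc = -8  [b.hot * 3 - 47]
16. n5.acc = 24  [D₁.acc + 32]
17. n1.idx = 19  [E₁.idx + 18]
18. n0.sig = false  [E.idx > 19]
19. n0.acc = 12  [12]
20. n0.pre = 8  [E.idx - 11]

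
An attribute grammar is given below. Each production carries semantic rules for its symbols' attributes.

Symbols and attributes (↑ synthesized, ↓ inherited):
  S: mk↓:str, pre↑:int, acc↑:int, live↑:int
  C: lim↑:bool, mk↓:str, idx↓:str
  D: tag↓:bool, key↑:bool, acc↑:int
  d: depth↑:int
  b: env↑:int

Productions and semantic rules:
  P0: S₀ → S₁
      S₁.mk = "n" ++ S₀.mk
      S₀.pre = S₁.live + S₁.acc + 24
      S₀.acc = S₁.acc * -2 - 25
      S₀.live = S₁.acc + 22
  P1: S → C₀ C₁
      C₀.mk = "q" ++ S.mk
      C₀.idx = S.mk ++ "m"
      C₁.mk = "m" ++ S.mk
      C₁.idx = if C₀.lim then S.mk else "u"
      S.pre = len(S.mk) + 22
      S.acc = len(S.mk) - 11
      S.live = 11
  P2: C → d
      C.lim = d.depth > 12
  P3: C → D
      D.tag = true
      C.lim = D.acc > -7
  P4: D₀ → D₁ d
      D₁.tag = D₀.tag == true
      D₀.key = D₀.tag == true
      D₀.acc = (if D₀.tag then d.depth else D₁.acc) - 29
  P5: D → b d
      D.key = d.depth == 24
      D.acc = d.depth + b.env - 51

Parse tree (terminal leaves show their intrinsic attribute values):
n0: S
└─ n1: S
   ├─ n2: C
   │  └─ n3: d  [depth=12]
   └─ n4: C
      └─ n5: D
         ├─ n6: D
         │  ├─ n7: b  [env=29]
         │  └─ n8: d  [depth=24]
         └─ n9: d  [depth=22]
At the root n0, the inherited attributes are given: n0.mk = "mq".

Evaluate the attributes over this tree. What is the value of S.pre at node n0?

27

1. n0.mk = "mq"  [given at root]
2. n1.mk = "nmq"  ["n" ++ S₀.mk]
3. n2.mk = "qnmq"  ["q" ++ S.mk]
4. n2.idx = "nmqm"  [S.mk ++ "m"]
5. n3.depth = 12  [terminal]
6. n2.lim = false  [d.depth > 12]
7. n4.mk = "mnmq"  ["m" ++ S.mk]
8. n4.idx = "u"  [if C₀.lim then S.mk else "u"]
9. n5.tag = true  [true]
10. n6.tag = true  [D₀.tag == true]
11. n7.env = 29  [terminal]
12. n8.depth = 24  [terminal]
13. n6.key = true  [d.depth == 24]
14. n6.acc = 2  [d.depth + b.env - 51]
15. n9.depth = 22  [terminal]
16. n5.key = true  [D₀.tag == true]
17. n5.acc = -7  [(if D₀.tag then d.depth else D₁.acc) - 29]
18. n4.lim = false  [D.acc > -7]
19. n1.pre = 25  [len(S.mk) + 22]
20. n1.acc = -8  [len(S.mk) - 11]
21. n1.live = 11  [11]
22. n0.pre = 27  [S₁.live + S₁.acc + 24]
23. n0.acc = -9  [S₁.acc * -2 - 25]
24. n0.live = 14  [S₁.acc + 22]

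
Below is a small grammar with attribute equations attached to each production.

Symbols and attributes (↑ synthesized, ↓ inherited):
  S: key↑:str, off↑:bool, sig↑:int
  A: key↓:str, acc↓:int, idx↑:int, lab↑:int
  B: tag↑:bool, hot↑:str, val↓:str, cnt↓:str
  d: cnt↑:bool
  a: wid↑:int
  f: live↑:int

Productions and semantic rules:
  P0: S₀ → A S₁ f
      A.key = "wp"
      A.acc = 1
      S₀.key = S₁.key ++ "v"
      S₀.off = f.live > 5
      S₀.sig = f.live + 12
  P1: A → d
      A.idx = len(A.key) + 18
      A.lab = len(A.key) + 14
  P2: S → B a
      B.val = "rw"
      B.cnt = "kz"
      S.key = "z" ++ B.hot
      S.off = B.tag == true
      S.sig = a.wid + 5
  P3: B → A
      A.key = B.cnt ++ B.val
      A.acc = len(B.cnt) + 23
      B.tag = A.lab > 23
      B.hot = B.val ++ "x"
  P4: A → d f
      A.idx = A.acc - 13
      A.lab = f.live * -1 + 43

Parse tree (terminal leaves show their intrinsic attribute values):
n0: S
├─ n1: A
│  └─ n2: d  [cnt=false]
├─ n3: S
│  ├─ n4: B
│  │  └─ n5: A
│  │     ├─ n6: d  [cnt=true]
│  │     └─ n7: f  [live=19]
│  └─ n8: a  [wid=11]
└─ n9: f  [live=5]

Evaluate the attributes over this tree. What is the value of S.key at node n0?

"zrwxv"

1. n1.key = "wp"  ["wp"]
2. n1.acc = 1  [1]
3. n2.cnt = false  [terminal]
4. n1.idx = 20  [len(A.key) + 18]
5. n1.lab = 16  [len(A.key) + 14]
6. n4.val = "rw"  ["rw"]
7. n4.cnt = "kz"  ["kz"]
8. n5.key = "kzrw"  [B.cnt ++ B.val]
9. n5.acc = 25  [len(B.cnt) + 23]
10. n6.cnt = true  [terminal]
11. n7.live = 19  [terminal]
12. n5.idx = 12  [A.acc - 13]
13. n5.lab = 24  [f.live * -1 + 43]
14. n4.tag = true  [A.lab > 23]
15. n4.hot = "rwx"  [B.val ++ "x"]
16. n8.wid = 11  [terminal]
17. n3.key = "zrwx"  ["z" ++ B.hot]
18. n3.off = true  [B.tag == true]
19. n3.sig = 16  [a.wid + 5]
20. n9.live = 5  [terminal]
21. n0.key = "zrwxv"  [S₁.key ++ "v"]
22. n0.off = false  [f.live > 5]
23. n0.sig = 17  [f.live + 12]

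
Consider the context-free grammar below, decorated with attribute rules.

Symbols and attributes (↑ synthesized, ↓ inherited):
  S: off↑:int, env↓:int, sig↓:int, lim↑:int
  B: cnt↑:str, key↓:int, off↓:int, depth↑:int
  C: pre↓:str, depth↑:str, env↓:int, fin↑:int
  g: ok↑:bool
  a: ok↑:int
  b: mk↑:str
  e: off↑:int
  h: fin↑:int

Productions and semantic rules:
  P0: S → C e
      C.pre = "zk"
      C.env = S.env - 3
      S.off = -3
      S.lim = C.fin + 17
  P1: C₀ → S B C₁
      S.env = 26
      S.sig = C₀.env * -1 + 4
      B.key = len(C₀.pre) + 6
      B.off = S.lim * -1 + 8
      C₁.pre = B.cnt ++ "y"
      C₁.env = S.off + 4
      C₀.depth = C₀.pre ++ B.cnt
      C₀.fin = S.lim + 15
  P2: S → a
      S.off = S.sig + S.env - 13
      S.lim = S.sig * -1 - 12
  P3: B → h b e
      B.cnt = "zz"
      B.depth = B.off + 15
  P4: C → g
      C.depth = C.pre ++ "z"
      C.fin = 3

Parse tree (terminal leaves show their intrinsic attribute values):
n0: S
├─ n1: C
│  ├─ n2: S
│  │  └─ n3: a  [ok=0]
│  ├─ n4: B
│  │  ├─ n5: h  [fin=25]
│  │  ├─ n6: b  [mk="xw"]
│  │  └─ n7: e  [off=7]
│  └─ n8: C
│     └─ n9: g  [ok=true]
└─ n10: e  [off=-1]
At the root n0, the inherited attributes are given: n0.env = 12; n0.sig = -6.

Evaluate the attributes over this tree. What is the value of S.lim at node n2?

-7

1. n0.env = 12  [given at root]
2. n0.sig = -6  [given at root]
3. n1.pre = "zk"  ["zk"]
4. n1.env = 9  [S.env - 3]
5. n2.env = 26  [26]
6. n2.sig = -5  [C₀.env * -1 + 4]
7. n3.ok = 0  [terminal]
8. n2.off = 8  [S.sig + S.env - 13]
9. n2.lim = -7  [S.sig * -1 - 12]
10. n4.key = 8  [len(C₀.pre) + 6]
11. n4.off = 15  [S.lim * -1 + 8]
12. n5.fin = 25  [terminal]
13. n6.mk = "xw"  [terminal]
14. n7.off = 7  [terminal]
15. n4.cnt = "zz"  ["zz"]
16. n4.depth = 30  [B.off + 15]
17. n8.pre = "zzy"  [B.cnt ++ "y"]
18. n8.env = 12  [S.off + 4]
19. n9.ok = true  [terminal]
20. n8.depth = "zzyz"  [C.pre ++ "z"]
21. n8.fin = 3  [3]
22. n1.depth = "zkzz"  [C₀.pre ++ B.cnt]
23. n1.fin = 8  [S.lim + 15]
24. n10.off = -1  [terminal]
25. n0.off = -3  [-3]
26. n0.lim = 25  [C.fin + 17]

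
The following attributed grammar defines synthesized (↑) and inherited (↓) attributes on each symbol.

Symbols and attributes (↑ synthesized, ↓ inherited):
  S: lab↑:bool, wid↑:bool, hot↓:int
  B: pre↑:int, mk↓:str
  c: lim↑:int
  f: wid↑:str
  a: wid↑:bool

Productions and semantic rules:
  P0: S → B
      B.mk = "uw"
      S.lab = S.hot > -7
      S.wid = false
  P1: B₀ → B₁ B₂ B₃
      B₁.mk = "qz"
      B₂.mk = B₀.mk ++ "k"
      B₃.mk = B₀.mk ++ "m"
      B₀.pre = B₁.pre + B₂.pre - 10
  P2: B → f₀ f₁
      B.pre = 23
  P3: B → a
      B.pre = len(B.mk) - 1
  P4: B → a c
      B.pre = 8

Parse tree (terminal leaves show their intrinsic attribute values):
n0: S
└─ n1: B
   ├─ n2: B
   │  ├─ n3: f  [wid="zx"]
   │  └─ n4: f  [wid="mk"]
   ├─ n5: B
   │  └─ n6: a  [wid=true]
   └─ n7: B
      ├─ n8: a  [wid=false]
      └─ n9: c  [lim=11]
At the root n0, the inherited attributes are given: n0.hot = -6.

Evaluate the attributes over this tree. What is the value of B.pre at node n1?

1. n0.hot = -6  [given at root]
2. n1.mk = "uw"  ["uw"]
3. n2.mk = "qz"  ["qz"]
4. n3.wid = "zx"  [terminal]
5. n4.wid = "mk"  [terminal]
6. n2.pre = 23  [23]
7. n5.mk = "uwk"  [B₀.mk ++ "k"]
8. n6.wid = true  [terminal]
9. n5.pre = 2  [len(B.mk) - 1]
10. n7.mk = "uwm"  [B₀.mk ++ "m"]
11. n8.wid = false  [terminal]
12. n9.lim = 11  [terminal]
13. n7.pre = 8  [8]
14. n1.pre = 15  [B₁.pre + B₂.pre - 10]
15. n0.lab = true  [S.hot > -7]
16. n0.wid = false  [false]

15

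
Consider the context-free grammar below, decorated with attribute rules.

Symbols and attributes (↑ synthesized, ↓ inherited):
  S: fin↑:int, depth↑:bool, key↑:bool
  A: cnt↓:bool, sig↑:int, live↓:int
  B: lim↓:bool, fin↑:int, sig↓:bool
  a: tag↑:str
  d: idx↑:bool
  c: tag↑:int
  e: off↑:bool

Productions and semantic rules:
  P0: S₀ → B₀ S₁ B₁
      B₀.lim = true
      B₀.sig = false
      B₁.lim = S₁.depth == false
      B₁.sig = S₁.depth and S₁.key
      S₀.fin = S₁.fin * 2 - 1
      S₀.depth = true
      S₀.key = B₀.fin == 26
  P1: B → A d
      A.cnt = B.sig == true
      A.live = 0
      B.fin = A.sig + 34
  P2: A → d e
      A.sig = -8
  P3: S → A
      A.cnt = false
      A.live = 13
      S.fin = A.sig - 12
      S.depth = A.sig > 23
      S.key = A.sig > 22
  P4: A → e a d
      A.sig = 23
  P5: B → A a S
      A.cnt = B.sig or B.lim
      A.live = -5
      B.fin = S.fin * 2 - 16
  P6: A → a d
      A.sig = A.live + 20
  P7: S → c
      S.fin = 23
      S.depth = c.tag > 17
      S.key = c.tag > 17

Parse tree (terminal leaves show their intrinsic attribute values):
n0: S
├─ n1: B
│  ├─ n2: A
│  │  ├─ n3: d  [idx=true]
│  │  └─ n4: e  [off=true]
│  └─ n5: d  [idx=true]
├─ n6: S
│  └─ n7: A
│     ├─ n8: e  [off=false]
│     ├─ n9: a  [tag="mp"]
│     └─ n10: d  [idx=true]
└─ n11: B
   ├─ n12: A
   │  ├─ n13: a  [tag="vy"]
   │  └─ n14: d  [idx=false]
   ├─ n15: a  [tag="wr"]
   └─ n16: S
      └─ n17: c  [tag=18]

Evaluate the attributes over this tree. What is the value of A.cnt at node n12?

true

1. n1.lim = true  [true]
2. n1.sig = false  [false]
3. n2.cnt = false  [B.sig == true]
4. n2.live = 0  [0]
5. n3.idx = true  [terminal]
6. n4.off = true  [terminal]
7. n2.sig = -8  [-8]
8. n5.idx = true  [terminal]
9. n1.fin = 26  [A.sig + 34]
10. n7.cnt = false  [false]
11. n7.live = 13  [13]
12. n8.off = false  [terminal]
13. n9.tag = "mp"  [terminal]
14. n10.idx = true  [terminal]
15. n7.sig = 23  [23]
16. n6.fin = 11  [A.sig - 12]
17. n6.depth = false  [A.sig > 23]
18. n6.key = true  [A.sig > 22]
19. n11.lim = true  [S₁.depth == false]
20. n11.sig = false  [S₁.depth and S₁.key]
21. n12.cnt = true  [B.sig or B.lim]
22. n12.live = -5  [-5]
23. n13.tag = "vy"  [terminal]
24. n14.idx = false  [terminal]
25. n12.sig = 15  [A.live + 20]
26. n15.tag = "wr"  [terminal]
27. n17.tag = 18  [terminal]
28. n16.fin = 23  [23]
29. n16.depth = true  [c.tag > 17]
30. n16.key = true  [c.tag > 17]
31. n11.fin = 30  [S.fin * 2 - 16]
32. n0.fin = 21  [S₁.fin * 2 - 1]
33. n0.depth = true  [true]
34. n0.key = true  [B₀.fin == 26]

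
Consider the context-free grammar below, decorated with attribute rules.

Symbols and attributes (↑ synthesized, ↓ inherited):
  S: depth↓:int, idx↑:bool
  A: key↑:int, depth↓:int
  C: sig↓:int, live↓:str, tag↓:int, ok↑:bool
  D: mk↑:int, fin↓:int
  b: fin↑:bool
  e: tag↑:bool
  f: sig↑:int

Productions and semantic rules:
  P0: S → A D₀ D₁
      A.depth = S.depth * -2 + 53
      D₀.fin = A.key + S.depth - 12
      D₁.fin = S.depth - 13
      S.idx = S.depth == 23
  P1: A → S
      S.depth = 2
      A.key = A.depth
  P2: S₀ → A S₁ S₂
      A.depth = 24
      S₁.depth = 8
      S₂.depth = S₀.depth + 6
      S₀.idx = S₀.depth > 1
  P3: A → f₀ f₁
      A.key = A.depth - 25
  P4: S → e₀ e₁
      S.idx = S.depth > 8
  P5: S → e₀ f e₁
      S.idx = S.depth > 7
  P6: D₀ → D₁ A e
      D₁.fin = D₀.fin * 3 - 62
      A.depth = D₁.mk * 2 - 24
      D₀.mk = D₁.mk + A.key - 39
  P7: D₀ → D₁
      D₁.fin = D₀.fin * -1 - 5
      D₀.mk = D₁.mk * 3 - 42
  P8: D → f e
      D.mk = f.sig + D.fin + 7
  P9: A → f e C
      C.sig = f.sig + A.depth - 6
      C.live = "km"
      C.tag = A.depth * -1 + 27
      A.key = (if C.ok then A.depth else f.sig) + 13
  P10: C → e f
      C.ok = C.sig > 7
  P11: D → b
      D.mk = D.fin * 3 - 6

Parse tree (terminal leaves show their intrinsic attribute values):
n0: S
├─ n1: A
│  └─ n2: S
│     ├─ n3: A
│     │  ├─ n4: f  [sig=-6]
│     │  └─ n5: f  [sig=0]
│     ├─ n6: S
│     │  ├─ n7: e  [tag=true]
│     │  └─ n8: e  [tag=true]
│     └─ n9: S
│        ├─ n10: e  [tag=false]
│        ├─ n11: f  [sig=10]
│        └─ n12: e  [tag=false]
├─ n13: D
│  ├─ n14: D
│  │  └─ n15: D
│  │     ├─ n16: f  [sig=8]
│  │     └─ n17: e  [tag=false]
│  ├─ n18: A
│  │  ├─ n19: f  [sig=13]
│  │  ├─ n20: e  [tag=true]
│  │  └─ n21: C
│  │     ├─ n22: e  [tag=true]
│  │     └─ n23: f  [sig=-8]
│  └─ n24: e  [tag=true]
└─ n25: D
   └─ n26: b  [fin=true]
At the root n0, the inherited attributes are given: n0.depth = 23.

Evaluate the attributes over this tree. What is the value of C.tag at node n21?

1. n0.depth = 23  [given at root]
2. n1.depth = 7  [S.depth * -2 + 53]
3. n2.depth = 2  [2]
4. n3.depth = 24  [24]
5. n4.sig = -6  [terminal]
6. n5.sig = 0  [terminal]
7. n3.key = -1  [A.depth - 25]
8. n6.depth = 8  [8]
9. n7.tag = true  [terminal]
10. n8.tag = true  [terminal]
11. n6.idx = false  [S.depth > 8]
12. n9.depth = 8  [S₀.depth + 6]
13. n10.tag = false  [terminal]
14. n11.sig = 10  [terminal]
15. n12.tag = false  [terminal]
16. n9.idx = true  [S.depth > 7]
17. n2.idx = true  [S₀.depth > 1]
18. n1.key = 7  [A.depth]
19. n13.fin = 18  [A.key + S.depth - 12]
20. n14.fin = -8  [D₀.fin * 3 - 62]
21. n15.fin = 3  [D₀.fin * -1 - 5]
22. n16.sig = 8  [terminal]
23. n17.tag = false  [terminal]
24. n15.mk = 18  [f.sig + D.fin + 7]
25. n14.mk = 12  [D₁.mk * 3 - 42]
26. n18.depth = 0  [D₁.mk * 2 - 24]
27. n19.sig = 13  [terminal]
28. n20.tag = true  [terminal]
29. n21.sig = 7  [f.sig + A.depth - 6]
30. n21.live = "km"  ["km"]
31. n21.tag = 27  [A.depth * -1 + 27]
32. n22.tag = true  [terminal]
33. n23.sig = -8  [terminal]
34. n21.ok = false  [C.sig > 7]
35. n18.key = 26  [(if C.ok then A.depth else f.sig) + 13]
36. n24.tag = true  [terminal]
37. n13.mk = -1  [D₁.mk + A.key - 39]
38. n25.fin = 10  [S.depth - 13]
39. n26.fin = true  [terminal]
40. n25.mk = 24  [D.fin * 3 - 6]
41. n0.idx = true  [S.depth == 23]

27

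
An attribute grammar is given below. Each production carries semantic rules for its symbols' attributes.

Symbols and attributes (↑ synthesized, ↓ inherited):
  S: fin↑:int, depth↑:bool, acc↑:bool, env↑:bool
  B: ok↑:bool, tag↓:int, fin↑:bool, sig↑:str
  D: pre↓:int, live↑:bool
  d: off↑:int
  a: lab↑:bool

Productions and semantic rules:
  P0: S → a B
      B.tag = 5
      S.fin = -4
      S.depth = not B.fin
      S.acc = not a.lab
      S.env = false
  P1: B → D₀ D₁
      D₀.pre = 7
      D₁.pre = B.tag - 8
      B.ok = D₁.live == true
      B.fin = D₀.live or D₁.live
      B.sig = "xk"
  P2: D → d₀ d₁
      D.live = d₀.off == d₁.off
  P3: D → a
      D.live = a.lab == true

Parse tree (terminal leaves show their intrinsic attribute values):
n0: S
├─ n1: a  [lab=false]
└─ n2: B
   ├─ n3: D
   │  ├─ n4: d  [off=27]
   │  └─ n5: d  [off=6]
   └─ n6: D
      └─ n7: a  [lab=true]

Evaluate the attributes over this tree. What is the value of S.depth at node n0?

false

1. n1.lab = false  [terminal]
2. n2.tag = 5  [5]
3. n3.pre = 7  [7]
4. n4.off = 27  [terminal]
5. n5.off = 6  [terminal]
6. n3.live = false  [d₀.off == d₁.off]
7. n6.pre = -3  [B.tag - 8]
8. n7.lab = true  [terminal]
9. n6.live = true  [a.lab == true]
10. n2.ok = true  [D₁.live == true]
11. n2.fin = true  [D₀.live or D₁.live]
12. n2.sig = "xk"  ["xk"]
13. n0.fin = -4  [-4]
14. n0.depth = false  [not B.fin]
15. n0.acc = true  [not a.lab]
16. n0.env = false  [false]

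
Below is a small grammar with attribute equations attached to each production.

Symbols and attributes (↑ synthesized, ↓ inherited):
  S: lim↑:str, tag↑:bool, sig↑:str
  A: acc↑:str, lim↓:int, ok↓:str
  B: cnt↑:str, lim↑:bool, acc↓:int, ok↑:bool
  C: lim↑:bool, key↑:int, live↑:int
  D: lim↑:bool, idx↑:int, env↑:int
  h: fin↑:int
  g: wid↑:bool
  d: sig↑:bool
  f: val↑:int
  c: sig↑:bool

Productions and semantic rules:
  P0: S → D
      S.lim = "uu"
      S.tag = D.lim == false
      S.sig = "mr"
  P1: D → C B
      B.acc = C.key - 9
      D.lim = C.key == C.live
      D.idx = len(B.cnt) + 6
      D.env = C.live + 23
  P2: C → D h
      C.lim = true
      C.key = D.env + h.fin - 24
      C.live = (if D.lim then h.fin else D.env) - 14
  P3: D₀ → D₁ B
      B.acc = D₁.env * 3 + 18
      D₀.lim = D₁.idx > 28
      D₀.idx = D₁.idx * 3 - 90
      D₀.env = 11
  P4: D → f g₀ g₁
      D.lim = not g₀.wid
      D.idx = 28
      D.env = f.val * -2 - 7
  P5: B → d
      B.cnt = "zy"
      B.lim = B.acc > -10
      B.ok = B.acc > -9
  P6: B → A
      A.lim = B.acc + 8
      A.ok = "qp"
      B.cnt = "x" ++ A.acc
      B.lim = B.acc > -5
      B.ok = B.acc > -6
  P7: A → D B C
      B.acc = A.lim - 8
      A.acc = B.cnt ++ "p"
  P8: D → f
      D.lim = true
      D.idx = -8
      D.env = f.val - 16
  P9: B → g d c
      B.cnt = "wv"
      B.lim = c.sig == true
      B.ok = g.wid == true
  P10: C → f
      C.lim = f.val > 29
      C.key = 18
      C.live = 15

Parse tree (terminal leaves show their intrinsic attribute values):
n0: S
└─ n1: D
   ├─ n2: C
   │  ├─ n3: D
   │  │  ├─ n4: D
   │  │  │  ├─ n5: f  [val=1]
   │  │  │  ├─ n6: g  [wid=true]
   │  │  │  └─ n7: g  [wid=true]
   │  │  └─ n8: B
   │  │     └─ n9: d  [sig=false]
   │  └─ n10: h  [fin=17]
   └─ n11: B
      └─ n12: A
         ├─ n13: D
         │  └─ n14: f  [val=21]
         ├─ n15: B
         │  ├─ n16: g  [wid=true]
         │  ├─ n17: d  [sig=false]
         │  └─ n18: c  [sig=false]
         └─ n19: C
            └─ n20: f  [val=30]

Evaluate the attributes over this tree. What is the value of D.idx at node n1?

1. n5.val = 1  [terminal]
2. n6.wid = true  [terminal]
3. n7.wid = true  [terminal]
4. n4.lim = false  [not g₀.wid]
5. n4.idx = 28  [28]
6. n4.env = -9  [f.val * -2 - 7]
7. n8.acc = -9  [D₁.env * 3 + 18]
8. n9.sig = false  [terminal]
9. n8.cnt = "zy"  ["zy"]
10. n8.lim = true  [B.acc > -10]
11. n8.ok = false  [B.acc > -9]
12. n3.lim = false  [D₁.idx > 28]
13. n3.idx = -6  [D₁.idx * 3 - 90]
14. n3.env = 11  [11]
15. n10.fin = 17  [terminal]
16. n2.lim = true  [true]
17. n2.key = 4  [D.env + h.fin - 24]
18. n2.live = -3  [(if D.lim then h.fin else D.env) - 14]
19. n11.acc = -5  [C.key - 9]
20. n12.lim = 3  [B.acc + 8]
21. n12.ok = "qp"  ["qp"]
22. n14.val = 21  [terminal]
23. n13.lim = true  [true]
24. n13.idx = -8  [-8]
25. n13.env = 5  [f.val - 16]
26. n15.acc = -5  [A.lim - 8]
27. n16.wid = true  [terminal]
28. n17.sig = false  [terminal]
29. n18.sig = false  [terminal]
30. n15.cnt = "wv"  ["wv"]
31. n15.lim = false  [c.sig == true]
32. n15.ok = true  [g.wid == true]
33. n20.val = 30  [terminal]
34. n19.lim = true  [f.val > 29]
35. n19.key = 18  [18]
36. n19.live = 15  [15]
37. n12.acc = "wvp"  [B.cnt ++ "p"]
38. n11.cnt = "xwvp"  ["x" ++ A.acc]
39. n11.lim = false  [B.acc > -5]
40. n11.ok = true  [B.acc > -6]
41. n1.lim = false  [C.key == C.live]
42. n1.idx = 10  [len(B.cnt) + 6]
43. n1.env = 20  [C.live + 23]
44. n0.lim = "uu"  ["uu"]
45. n0.tag = true  [D.lim == false]
46. n0.sig = "mr"  ["mr"]

10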